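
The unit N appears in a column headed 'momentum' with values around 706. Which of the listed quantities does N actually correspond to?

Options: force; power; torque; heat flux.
force

momentum should have units dimensionally equivalent to kg * m / s (e.g. kg·m/s).
The given unit 'N' reduces to kg * m / s^2. Of the listed options, that is the dimensionality of force.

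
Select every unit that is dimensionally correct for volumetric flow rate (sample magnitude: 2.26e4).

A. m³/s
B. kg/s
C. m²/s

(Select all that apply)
A

volumetric flow rate has SI base units: m^3 / s

Checking each option against m^3 / s:
  A. m³/s: ✓ matches
  B. kg/s: ✗ does not match
  C. m²/s: ✗ does not match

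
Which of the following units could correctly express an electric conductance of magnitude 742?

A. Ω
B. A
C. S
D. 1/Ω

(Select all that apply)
C, D

electric conductance has SI base units: A^2 * s^3 / (kg * m^2)

Checking each option against A^2 * s^3 / (kg * m^2):
  A. Ω: ✗ does not match
  B. A: ✗ does not match
  C. S: ✓ matches
  D. 1/Ω: ✓ matches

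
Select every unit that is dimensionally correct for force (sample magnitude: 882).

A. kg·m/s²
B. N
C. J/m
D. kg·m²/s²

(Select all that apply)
A, B, C

force has SI base units: kg * m / s^2

Checking each option against kg * m / s^2:
  A. kg·m/s²: ✓ matches
  B. N: ✓ matches
  C. J/m: ✓ matches
  D. kg·m²/s²: ✗ does not match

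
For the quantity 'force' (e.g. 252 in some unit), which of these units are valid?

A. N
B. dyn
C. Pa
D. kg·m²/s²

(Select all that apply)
A, B

force has SI base units: kg * m / s^2

Checking each option against kg * m / s^2:
  A. N: ✓ matches
  B. dyn: ✓ matches
  C. Pa: ✗ does not match
  D. kg·m²/s²: ✗ does not match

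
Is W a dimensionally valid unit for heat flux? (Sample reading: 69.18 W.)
No

heat flux has SI base units: kg / s^3
W does NOT reduce to kg / s^3; a valid unit for heat flux would be e.g. W/m².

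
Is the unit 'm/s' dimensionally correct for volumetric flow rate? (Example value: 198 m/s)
No

volumetric flow rate has SI base units: m^3 / s
m/s does NOT reduce to m^3 / s; a valid unit for volumetric flow rate would be e.g. m³/s.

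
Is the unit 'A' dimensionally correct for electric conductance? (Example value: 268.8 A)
No

electric conductance has SI base units: A^2 * s^3 / (kg * m^2)
A does NOT reduce to A^2 * s^3 / (kg * m^2); a valid unit for electric conductance would be e.g. S.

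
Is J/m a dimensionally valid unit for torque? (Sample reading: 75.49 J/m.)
No

torque has SI base units: kg * m^2 / s^2
J/m does NOT reduce to kg * m^2 / s^2; a valid unit for torque would be e.g. N·m.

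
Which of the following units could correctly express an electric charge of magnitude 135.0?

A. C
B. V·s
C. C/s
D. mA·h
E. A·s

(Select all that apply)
A, D, E

electric charge has SI base units: A * s

Checking each option against A * s:
  A. C: ✓ matches
  B. V·s: ✗ does not match
  C. C/s: ✗ does not match
  D. mA·h: ✓ matches
  E. A·s: ✓ matches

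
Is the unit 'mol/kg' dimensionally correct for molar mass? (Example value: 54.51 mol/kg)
No

molar mass has SI base units: kg / mol
mol/kg does NOT reduce to kg / mol; a valid unit for molar mass would be e.g. kg/mol.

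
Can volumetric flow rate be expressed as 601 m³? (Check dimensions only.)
No

volumetric flow rate has SI base units: m^3 / s
m³ does NOT reduce to m^3 / s; a valid unit for volumetric flow rate would be e.g. m³/s.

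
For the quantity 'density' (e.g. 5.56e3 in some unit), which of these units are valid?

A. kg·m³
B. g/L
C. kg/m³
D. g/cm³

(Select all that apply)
B, C, D

density has SI base units: kg / m^3

Checking each option against kg / m^3:
  A. kg·m³: ✗ does not match
  B. g/L: ✓ matches
  C. kg/m³: ✓ matches
  D. g/cm³: ✓ matches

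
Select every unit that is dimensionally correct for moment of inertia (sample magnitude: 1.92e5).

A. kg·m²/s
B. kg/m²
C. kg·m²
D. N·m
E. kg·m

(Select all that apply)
C

moment of inertia has SI base units: kg * m^2

Checking each option against kg * m^2:
  A. kg·m²/s: ✗ does not match
  B. kg/m²: ✗ does not match
  C. kg·m²: ✓ matches
  D. N·m: ✗ does not match
  E. kg·m: ✗ does not match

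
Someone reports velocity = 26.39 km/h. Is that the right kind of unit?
Yes

velocity has SI base units: m / s
km/h reduces to the same SI base units, so it is a valid unit for velocity.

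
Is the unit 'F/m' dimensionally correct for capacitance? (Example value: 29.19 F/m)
No

capacitance has SI base units: A^2 * s^4 / (kg * m^2)
F/m does NOT reduce to A^2 * s^4 / (kg * m^2); a valid unit for capacitance would be e.g. F.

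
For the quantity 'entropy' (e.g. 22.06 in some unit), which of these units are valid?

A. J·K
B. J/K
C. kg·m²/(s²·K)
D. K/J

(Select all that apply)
B, C

entropy has SI base units: kg * m^2 / (s^2 * K)

Checking each option against kg * m^2 / (s^2 * K):
  A. J·K: ✗ does not match
  B. J/K: ✓ matches
  C. kg·m²/(s²·K): ✓ matches
  D. K/J: ✗ does not match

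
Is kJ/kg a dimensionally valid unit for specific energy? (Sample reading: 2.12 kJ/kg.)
Yes

specific energy has SI base units: m^2 / s^2
kJ/kg reduces to the same SI base units, so it is a valid unit for specific energy.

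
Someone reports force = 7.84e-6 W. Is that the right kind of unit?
No

force has SI base units: kg * m / s^2
W does NOT reduce to kg * m / s^2; a valid unit for force would be e.g. N.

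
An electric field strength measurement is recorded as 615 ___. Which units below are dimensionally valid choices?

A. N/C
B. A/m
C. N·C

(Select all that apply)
A

electric field strength has SI base units: kg * m / (A * s^3)

Checking each option against kg * m / (A * s^3):
  A. N/C: ✓ matches
  B. A/m: ✗ does not match
  C. N·C: ✗ does not match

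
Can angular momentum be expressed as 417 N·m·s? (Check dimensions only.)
Yes

angular momentum has SI base units: kg * m^2 / s
N·m·s reduces to the same SI base units, so it is a valid unit for angular momentum.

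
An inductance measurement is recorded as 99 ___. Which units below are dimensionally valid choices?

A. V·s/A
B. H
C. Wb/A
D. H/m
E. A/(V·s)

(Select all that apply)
A, B, C

inductance has SI base units: kg * m^2 / (A^2 * s^2)

Checking each option against kg * m^2 / (A^2 * s^2):
  A. V·s/A: ✓ matches
  B. H: ✓ matches
  C. Wb/A: ✓ matches
  D. H/m: ✗ does not match
  E. A/(V·s): ✗ does not match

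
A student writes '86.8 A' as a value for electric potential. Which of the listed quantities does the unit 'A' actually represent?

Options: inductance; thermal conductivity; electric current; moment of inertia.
electric current

electric potential should have units dimensionally equivalent to kg * m^2 / (A * s^3) (e.g. V).
The given unit 'A' reduces to A. Of the listed options, that is the dimensionality of electric current.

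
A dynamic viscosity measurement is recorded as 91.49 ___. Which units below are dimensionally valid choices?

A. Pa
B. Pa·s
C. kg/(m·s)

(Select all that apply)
B, C

dynamic viscosity has SI base units: kg / (m * s)

Checking each option against kg / (m * s):
  A. Pa: ✗ does not match
  B. Pa·s: ✓ matches
  C. kg/(m·s): ✓ matches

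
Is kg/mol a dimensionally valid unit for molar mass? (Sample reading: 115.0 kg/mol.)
Yes

molar mass has SI base units: kg / mol
kg/mol reduces to the same SI base units, so it is a valid unit for molar mass.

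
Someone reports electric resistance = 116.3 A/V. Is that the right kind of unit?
No

electric resistance has SI base units: kg * m^2 / (A^2 * s^3)
A/V does NOT reduce to kg * m^2 / (A^2 * s^3); a valid unit for electric resistance would be e.g. Ω.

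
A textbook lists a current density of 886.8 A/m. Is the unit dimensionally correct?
No

current density has SI base units: A / m^2
A/m does NOT reduce to A / m^2; a valid unit for current density would be e.g. A/m².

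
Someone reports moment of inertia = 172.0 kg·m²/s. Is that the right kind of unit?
No

moment of inertia has SI base units: kg * m^2
kg·m²/s does NOT reduce to kg * m^2; a valid unit for moment of inertia would be e.g. kg·m².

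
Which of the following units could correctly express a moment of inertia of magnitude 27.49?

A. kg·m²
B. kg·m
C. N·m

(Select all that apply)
A

moment of inertia has SI base units: kg * m^2

Checking each option against kg * m^2:
  A. kg·m²: ✓ matches
  B. kg·m: ✗ does not match
  C. N·m: ✗ does not match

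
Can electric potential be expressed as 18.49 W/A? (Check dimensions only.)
Yes

electric potential has SI base units: kg * m^2 / (A * s^3)
W/A reduces to the same SI base units, so it is a valid unit for electric potential.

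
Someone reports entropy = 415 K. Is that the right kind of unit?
No

entropy has SI base units: kg * m^2 / (s^2 * K)
K does NOT reduce to kg * m^2 / (s^2 * K); a valid unit for entropy would be e.g. J/K.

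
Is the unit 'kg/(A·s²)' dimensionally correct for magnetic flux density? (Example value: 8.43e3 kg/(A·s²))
Yes

magnetic flux density has SI base units: kg / (A * s^2)
kg/(A·s²) reduces to the same SI base units, so it is a valid unit for magnetic flux density.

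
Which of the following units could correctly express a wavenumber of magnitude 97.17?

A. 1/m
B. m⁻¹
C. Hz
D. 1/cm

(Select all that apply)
A, B, D

wavenumber has SI base units: 1 / m

Checking each option against 1 / m:
  A. 1/m: ✓ matches
  B. m⁻¹: ✓ matches
  C. Hz: ✗ does not match
  D. 1/cm: ✓ matches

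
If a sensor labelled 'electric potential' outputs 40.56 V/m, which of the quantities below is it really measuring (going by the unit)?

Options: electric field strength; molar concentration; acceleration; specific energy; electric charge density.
electric field strength

electric potential should have units dimensionally equivalent to kg * m^2 / (A * s^3) (e.g. V).
The given unit 'V/m' reduces to kg * m / (A * s^3). Of the listed options, that is the dimensionality of electric field strength.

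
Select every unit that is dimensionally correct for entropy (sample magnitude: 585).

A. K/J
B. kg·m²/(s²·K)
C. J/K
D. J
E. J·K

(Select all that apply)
B, C

entropy has SI base units: kg * m^2 / (s^2 * K)

Checking each option against kg * m^2 / (s^2 * K):
  A. K/J: ✗ does not match
  B. kg·m²/(s²·K): ✓ matches
  C. J/K: ✓ matches
  D. J: ✗ does not match
  E. J·K: ✗ does not match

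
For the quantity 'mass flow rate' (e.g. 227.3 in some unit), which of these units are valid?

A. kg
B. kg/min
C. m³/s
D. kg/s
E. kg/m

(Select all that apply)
B, D

mass flow rate has SI base units: kg / s

Checking each option against kg / s:
  A. kg: ✗ does not match
  B. kg/min: ✓ matches
  C. m³/s: ✗ does not match
  D. kg/s: ✓ matches
  E. kg/m: ✗ does not match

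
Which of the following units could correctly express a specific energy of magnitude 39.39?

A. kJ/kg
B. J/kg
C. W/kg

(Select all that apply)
A, B

specific energy has SI base units: m^2 / s^2

Checking each option against m^2 / s^2:
  A. kJ/kg: ✓ matches
  B. J/kg: ✓ matches
  C. W/kg: ✗ does not match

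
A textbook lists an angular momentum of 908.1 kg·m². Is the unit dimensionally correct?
No

angular momentum has SI base units: kg * m^2 / s
kg·m² does NOT reduce to kg * m^2 / s; a valid unit for angular momentum would be e.g. kg·m²/s.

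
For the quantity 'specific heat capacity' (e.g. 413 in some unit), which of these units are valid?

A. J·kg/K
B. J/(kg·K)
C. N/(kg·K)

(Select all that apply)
B

specific heat capacity has SI base units: m^2 / (s^2 * K)

Checking each option against m^2 / (s^2 * K):
  A. J·kg/K: ✗ does not match
  B. J/(kg·K): ✓ matches
  C. N/(kg·K): ✗ does not match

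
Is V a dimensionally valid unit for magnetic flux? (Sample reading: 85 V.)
No

magnetic flux has SI base units: kg * m^2 / (A * s^2)
V does NOT reduce to kg * m^2 / (A * s^2); a valid unit for magnetic flux would be e.g. Wb.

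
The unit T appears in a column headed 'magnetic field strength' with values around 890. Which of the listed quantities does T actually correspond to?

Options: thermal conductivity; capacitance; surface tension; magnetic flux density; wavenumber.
magnetic flux density

magnetic field strength should have units dimensionally equivalent to A / m (e.g. A/m).
The given unit 'T' reduces to kg / (A * s^2). Of the listed options, that is the dimensionality of magnetic flux density.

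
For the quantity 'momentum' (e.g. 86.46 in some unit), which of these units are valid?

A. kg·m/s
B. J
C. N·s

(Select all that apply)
A, C

momentum has SI base units: kg * m / s

Checking each option against kg * m / s:
  A. kg·m/s: ✓ matches
  B. J: ✗ does not match
  C. N·s: ✓ matches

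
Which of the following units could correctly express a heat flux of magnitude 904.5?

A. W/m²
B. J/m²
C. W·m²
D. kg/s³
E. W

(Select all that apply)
A, D

heat flux has SI base units: kg / s^3

Checking each option against kg / s^3:
  A. W/m²: ✓ matches
  B. J/m²: ✗ does not match
  C. W·m²: ✗ does not match
  D. kg/s³: ✓ matches
  E. W: ✗ does not match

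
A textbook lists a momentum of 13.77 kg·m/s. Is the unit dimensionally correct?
Yes

momentum has SI base units: kg * m / s
kg·m/s reduces to the same SI base units, so it is a valid unit for momentum.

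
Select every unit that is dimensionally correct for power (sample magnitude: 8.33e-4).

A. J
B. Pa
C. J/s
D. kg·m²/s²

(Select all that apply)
C

power has SI base units: kg * m^2 / s^3

Checking each option against kg * m^2 / s^3:
  A. J: ✗ does not match
  B. Pa: ✗ does not match
  C. J/s: ✓ matches
  D. kg·m²/s²: ✗ does not match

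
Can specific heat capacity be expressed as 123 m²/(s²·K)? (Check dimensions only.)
Yes

specific heat capacity has SI base units: m^2 / (s^2 * K)
m²/(s²·K) reduces to the same SI base units, so it is a valid unit for specific heat capacity.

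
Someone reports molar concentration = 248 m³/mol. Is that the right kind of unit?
No

molar concentration has SI base units: mol / m^3
m³/mol does NOT reduce to mol / m^3; a valid unit for molar concentration would be e.g. mol/m³.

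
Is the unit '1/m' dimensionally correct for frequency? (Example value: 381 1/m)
No

frequency has SI base units: 1 / s
1/m does NOT reduce to 1 / s; a valid unit for frequency would be e.g. Hz.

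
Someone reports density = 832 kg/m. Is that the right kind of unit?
No

density has SI base units: kg / m^3
kg/m does NOT reduce to kg / m^3; a valid unit for density would be e.g. kg/m³.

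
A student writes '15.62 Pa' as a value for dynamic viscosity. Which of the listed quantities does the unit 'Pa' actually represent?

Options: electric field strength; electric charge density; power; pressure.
pressure

dynamic viscosity should have units dimensionally equivalent to kg / (m * s) (e.g. Pa·s).
The given unit 'Pa' reduces to kg / (m * s^2). Of the listed options, that is the dimensionality of pressure.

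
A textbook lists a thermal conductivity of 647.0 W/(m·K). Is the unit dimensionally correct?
Yes

thermal conductivity has SI base units: kg * m / (s^3 * K)
W/(m·K) reduces to the same SI base units, so it is a valid unit for thermal conductivity.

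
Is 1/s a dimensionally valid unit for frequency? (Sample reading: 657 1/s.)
Yes

frequency has SI base units: 1 / s
1/s reduces to the same SI base units, so it is a valid unit for frequency.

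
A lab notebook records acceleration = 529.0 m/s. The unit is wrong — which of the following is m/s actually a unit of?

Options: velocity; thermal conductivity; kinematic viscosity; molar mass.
velocity

acceleration should have units dimensionally equivalent to m / s^2 (e.g. m/s²).
The given unit 'm/s' reduces to m / s. Of the listed options, that is the dimensionality of velocity.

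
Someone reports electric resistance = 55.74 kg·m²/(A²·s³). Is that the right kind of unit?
Yes

electric resistance has SI base units: kg * m^2 / (A^2 * s^3)
kg·m²/(A²·s³) reduces to the same SI base units, so it is a valid unit for electric resistance.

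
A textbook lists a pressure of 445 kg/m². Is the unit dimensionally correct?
No

pressure has SI base units: kg / (m * s^2)
kg/m² does NOT reduce to kg / (m * s^2); a valid unit for pressure would be e.g. Pa.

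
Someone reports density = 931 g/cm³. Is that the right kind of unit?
Yes

density has SI base units: kg / m^3
g/cm³ reduces to the same SI base units, so it is a valid unit for density.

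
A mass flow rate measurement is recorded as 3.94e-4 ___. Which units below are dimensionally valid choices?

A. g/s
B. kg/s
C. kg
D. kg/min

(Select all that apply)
A, B, D

mass flow rate has SI base units: kg / s

Checking each option against kg / s:
  A. g/s: ✓ matches
  B. kg/s: ✓ matches
  C. kg: ✗ does not match
  D. kg/min: ✓ matches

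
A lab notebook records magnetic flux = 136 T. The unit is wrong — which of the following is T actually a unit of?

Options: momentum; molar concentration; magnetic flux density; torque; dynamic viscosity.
magnetic flux density

magnetic flux should have units dimensionally equivalent to kg * m^2 / (A * s^2) (e.g. Wb).
The given unit 'T' reduces to kg / (A * s^2). Of the listed options, that is the dimensionality of magnetic flux density.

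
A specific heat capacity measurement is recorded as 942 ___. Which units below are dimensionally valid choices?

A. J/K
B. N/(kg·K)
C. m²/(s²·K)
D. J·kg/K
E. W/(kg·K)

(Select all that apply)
C

specific heat capacity has SI base units: m^2 / (s^2 * K)

Checking each option against m^2 / (s^2 * K):
  A. J/K: ✗ does not match
  B. N/(kg·K): ✗ does not match
  C. m²/(s²·K): ✓ matches
  D. J·kg/K: ✗ does not match
  E. W/(kg·K): ✗ does not match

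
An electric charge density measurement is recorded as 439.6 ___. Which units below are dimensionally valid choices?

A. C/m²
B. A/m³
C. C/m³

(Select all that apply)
C

electric charge density has SI base units: A * s / m^3

Checking each option against A * s / m^3:
  A. C/m²: ✗ does not match
  B. A/m³: ✗ does not match
  C. C/m³: ✓ matches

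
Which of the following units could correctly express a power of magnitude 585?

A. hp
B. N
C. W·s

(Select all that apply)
A

power has SI base units: kg * m^2 / s^3

Checking each option against kg * m^2 / s^3:
  A. hp: ✓ matches
  B. N: ✗ does not match
  C. W·s: ✗ does not match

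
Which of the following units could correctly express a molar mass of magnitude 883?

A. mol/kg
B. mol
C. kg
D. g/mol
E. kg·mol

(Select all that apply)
D

molar mass has SI base units: kg / mol

Checking each option against kg / mol:
  A. mol/kg: ✗ does not match
  B. mol: ✗ does not match
  C. kg: ✗ does not match
  D. g/mol: ✓ matches
  E. kg·mol: ✗ does not match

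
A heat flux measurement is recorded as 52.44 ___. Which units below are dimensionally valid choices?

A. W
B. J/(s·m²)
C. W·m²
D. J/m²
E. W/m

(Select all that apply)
B

heat flux has SI base units: kg / s^3

Checking each option against kg / s^3:
  A. W: ✗ does not match
  B. J/(s·m²): ✓ matches
  C. W·m²: ✗ does not match
  D. J/m²: ✗ does not match
  E. W/m: ✗ does not match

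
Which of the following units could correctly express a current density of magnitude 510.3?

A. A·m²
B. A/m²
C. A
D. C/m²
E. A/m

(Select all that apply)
B

current density has SI base units: A / m^2

Checking each option against A / m^2:
  A. A·m²: ✗ does not match
  B. A/m²: ✓ matches
  C. A: ✗ does not match
  D. C/m²: ✗ does not match
  E. A/m: ✗ does not match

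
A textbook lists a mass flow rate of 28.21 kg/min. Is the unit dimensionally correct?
Yes

mass flow rate has SI base units: kg / s
kg/min reduces to the same SI base units, so it is a valid unit for mass flow rate.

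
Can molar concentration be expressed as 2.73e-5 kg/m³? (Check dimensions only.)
No

molar concentration has SI base units: mol / m^3
kg/m³ does NOT reduce to mol / m^3; a valid unit for molar concentration would be e.g. mol/m³.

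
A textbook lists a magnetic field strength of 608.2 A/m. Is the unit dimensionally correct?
Yes

magnetic field strength has SI base units: A / m
A/m reduces to the same SI base units, so it is a valid unit for magnetic field strength.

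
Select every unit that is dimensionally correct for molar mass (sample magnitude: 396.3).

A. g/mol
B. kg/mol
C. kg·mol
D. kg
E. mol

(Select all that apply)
A, B

molar mass has SI base units: kg / mol

Checking each option against kg / mol:
  A. g/mol: ✓ matches
  B. kg/mol: ✓ matches
  C. kg·mol: ✗ does not match
  D. kg: ✗ does not match
  E. mol: ✗ does not match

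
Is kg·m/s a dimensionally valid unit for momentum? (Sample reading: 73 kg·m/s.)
Yes

momentum has SI base units: kg * m / s
kg·m/s reduces to the same SI base units, so it is a valid unit for momentum.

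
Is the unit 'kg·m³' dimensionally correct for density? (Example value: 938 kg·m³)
No

density has SI base units: kg / m^3
kg·m³ does NOT reduce to kg / m^3; a valid unit for density would be e.g. kg/m³.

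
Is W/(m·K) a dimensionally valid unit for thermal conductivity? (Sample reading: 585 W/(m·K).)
Yes

thermal conductivity has SI base units: kg * m / (s^3 * K)
W/(m·K) reduces to the same SI base units, so it is a valid unit for thermal conductivity.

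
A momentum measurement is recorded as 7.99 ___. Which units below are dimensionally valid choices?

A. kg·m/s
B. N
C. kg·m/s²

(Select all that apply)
A

momentum has SI base units: kg * m / s

Checking each option against kg * m / s:
  A. kg·m/s: ✓ matches
  B. N: ✗ does not match
  C. kg·m/s²: ✗ does not match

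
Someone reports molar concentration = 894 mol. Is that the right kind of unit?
No

molar concentration has SI base units: mol / m^3
mol does NOT reduce to mol / m^3; a valid unit for molar concentration would be e.g. mol/m³.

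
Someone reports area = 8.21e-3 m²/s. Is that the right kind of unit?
No

area has SI base units: m^2
m²/s does NOT reduce to m^2; a valid unit for area would be e.g. m².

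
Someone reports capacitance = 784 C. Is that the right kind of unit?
No

capacitance has SI base units: A^2 * s^4 / (kg * m^2)
C does NOT reduce to A^2 * s^4 / (kg * m^2); a valid unit for capacitance would be e.g. F.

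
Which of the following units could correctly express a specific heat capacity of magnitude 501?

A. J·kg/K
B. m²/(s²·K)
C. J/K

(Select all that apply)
B

specific heat capacity has SI base units: m^2 / (s^2 * K)

Checking each option against m^2 / (s^2 * K):
  A. J·kg/K: ✗ does not match
  B. m²/(s²·K): ✓ matches
  C. J/K: ✗ does not match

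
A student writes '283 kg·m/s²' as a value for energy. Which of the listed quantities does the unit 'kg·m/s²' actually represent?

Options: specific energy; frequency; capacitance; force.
force

energy should have units dimensionally equivalent to kg * m^2 / s^2 (e.g. J).
The given unit 'kg·m/s²' reduces to kg * m / s^2. Of the listed options, that is the dimensionality of force.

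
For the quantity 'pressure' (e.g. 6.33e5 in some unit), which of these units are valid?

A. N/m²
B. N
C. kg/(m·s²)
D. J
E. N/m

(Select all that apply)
A, C

pressure has SI base units: kg / (m * s^2)

Checking each option against kg / (m * s^2):
  A. N/m²: ✓ matches
  B. N: ✗ does not match
  C. kg/(m·s²): ✓ matches
  D. J: ✗ does not match
  E. N/m: ✗ does not match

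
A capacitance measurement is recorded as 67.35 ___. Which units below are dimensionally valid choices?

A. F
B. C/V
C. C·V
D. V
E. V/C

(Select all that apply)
A, B

capacitance has SI base units: A^2 * s^4 / (kg * m^2)

Checking each option against A^2 * s^4 / (kg * m^2):
  A. F: ✓ matches
  B. C/V: ✓ matches
  C. C·V: ✗ does not match
  D. V: ✗ does not match
  E. V/C: ✗ does not match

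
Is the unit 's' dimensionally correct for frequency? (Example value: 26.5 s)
No

frequency has SI base units: 1 / s
s does NOT reduce to 1 / s; a valid unit for frequency would be e.g. Hz.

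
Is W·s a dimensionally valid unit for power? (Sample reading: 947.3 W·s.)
No

power has SI base units: kg * m^2 / s^3
W·s does NOT reduce to kg * m^2 / s^3; a valid unit for power would be e.g. W.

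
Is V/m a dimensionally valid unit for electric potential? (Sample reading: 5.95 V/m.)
No

electric potential has SI base units: kg * m^2 / (A * s^3)
V/m does NOT reduce to kg * m^2 / (A * s^3); a valid unit for electric potential would be e.g. V.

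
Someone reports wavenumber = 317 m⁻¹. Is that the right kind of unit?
Yes

wavenumber has SI base units: 1 / m
m⁻¹ reduces to the same SI base units, so it is a valid unit for wavenumber.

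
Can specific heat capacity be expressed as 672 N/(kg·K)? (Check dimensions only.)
No

specific heat capacity has SI base units: m^2 / (s^2 * K)
N/(kg·K) does NOT reduce to m^2 / (s^2 * K); a valid unit for specific heat capacity would be e.g. J/(kg·K).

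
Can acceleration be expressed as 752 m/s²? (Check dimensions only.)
Yes

acceleration has SI base units: m / s^2
m/s² reduces to the same SI base units, so it is a valid unit for acceleration.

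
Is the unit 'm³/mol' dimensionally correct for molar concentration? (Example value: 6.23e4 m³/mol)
No

molar concentration has SI base units: mol / m^3
m³/mol does NOT reduce to mol / m^3; a valid unit for molar concentration would be e.g. mol/m³.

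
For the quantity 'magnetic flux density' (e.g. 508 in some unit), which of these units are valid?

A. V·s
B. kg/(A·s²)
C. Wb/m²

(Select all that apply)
B, C

magnetic flux density has SI base units: kg / (A * s^2)

Checking each option against kg / (A * s^2):
  A. V·s: ✗ does not match
  B. kg/(A·s²): ✓ matches
  C. Wb/m²: ✓ matches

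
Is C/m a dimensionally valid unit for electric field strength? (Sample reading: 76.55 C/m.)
No

electric field strength has SI base units: kg * m / (A * s^3)
C/m does NOT reduce to kg * m / (A * s^3); a valid unit for electric field strength would be e.g. V/m.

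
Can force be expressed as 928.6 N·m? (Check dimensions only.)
No

force has SI base units: kg * m / s^2
N·m does NOT reduce to kg * m / s^2; a valid unit for force would be e.g. N.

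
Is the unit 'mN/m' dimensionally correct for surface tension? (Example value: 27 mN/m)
Yes

surface tension has SI base units: kg / s^2
mN/m reduces to the same SI base units, so it is a valid unit for surface tension.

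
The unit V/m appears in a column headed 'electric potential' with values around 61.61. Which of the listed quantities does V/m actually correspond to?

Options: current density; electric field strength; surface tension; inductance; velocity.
electric field strength

electric potential should have units dimensionally equivalent to kg * m^2 / (A * s^3) (e.g. V).
The given unit 'V/m' reduces to kg * m / (A * s^3). Of the listed options, that is the dimensionality of electric field strength.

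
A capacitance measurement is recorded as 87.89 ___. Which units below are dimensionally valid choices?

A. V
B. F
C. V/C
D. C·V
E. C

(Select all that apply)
B

capacitance has SI base units: A^2 * s^4 / (kg * m^2)

Checking each option against A^2 * s^4 / (kg * m^2):
  A. V: ✗ does not match
  B. F: ✓ matches
  C. V/C: ✗ does not match
  D. C·V: ✗ does not match
  E. C: ✗ does not match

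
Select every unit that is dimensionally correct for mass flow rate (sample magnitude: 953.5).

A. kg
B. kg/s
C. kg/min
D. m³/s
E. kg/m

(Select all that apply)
B, C

mass flow rate has SI base units: kg / s

Checking each option against kg / s:
  A. kg: ✗ does not match
  B. kg/s: ✓ matches
  C. kg/min: ✓ matches
  D. m³/s: ✗ does not match
  E. kg/m: ✗ does not match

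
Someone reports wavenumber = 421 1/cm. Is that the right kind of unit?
Yes

wavenumber has SI base units: 1 / m
1/cm reduces to the same SI base units, so it is a valid unit for wavenumber.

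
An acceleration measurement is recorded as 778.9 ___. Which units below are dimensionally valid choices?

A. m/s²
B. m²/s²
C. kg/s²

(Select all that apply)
A

acceleration has SI base units: m / s^2

Checking each option against m / s^2:
  A. m/s²: ✓ matches
  B. m²/s²: ✗ does not match
  C. kg/s²: ✗ does not match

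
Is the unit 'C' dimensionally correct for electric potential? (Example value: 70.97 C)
No

electric potential has SI base units: kg * m^2 / (A * s^3)
C does NOT reduce to kg * m^2 / (A * s^3); a valid unit for electric potential would be e.g. V.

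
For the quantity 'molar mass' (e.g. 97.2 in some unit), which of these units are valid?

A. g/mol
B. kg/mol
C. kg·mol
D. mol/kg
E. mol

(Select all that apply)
A, B

molar mass has SI base units: kg / mol

Checking each option against kg / mol:
  A. g/mol: ✓ matches
  B. kg/mol: ✓ matches
  C. kg·mol: ✗ does not match
  D. mol/kg: ✗ does not match
  E. mol: ✗ does not match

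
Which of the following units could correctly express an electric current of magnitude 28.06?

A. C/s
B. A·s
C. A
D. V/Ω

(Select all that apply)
A, C, D

electric current has SI base units: A

Checking each option against A:
  A. C/s: ✓ matches
  B. A·s: ✗ does not match
  C. A: ✓ matches
  D. V/Ω: ✓ matches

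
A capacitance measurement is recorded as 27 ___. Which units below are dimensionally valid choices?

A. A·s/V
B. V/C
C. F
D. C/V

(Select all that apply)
A, C, D

capacitance has SI base units: A^2 * s^4 / (kg * m^2)

Checking each option against A^2 * s^4 / (kg * m^2):
  A. A·s/V: ✓ matches
  B. V/C: ✗ does not match
  C. F: ✓ matches
  D. C/V: ✓ matches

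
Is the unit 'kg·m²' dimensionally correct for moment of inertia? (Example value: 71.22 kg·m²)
Yes

moment of inertia has SI base units: kg * m^2
kg·m² reduces to the same SI base units, so it is a valid unit for moment of inertia.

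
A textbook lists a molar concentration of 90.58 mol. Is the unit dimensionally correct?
No

molar concentration has SI base units: mol / m^3
mol does NOT reduce to mol / m^3; a valid unit for molar concentration would be e.g. mol/m³.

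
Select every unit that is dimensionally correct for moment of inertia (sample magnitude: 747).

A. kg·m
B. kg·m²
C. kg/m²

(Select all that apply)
B

moment of inertia has SI base units: kg * m^2

Checking each option against kg * m^2:
  A. kg·m: ✗ does not match
  B. kg·m²: ✓ matches
  C. kg/m²: ✗ does not match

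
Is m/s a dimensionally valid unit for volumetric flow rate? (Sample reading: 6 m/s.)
No

volumetric flow rate has SI base units: m^3 / s
m/s does NOT reduce to m^3 / s; a valid unit for volumetric flow rate would be e.g. m³/s.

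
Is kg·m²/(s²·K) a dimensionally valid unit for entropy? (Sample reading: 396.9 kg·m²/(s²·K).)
Yes

entropy has SI base units: kg * m^2 / (s^2 * K)
kg·m²/(s²·K) reduces to the same SI base units, so it is a valid unit for entropy.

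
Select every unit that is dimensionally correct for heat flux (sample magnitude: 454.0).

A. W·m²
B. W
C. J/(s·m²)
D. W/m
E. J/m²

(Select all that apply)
C

heat flux has SI base units: kg / s^3

Checking each option against kg / s^3:
  A. W·m²: ✗ does not match
  B. W: ✗ does not match
  C. J/(s·m²): ✓ matches
  D. W/m: ✗ does not match
  E. J/m²: ✗ does not match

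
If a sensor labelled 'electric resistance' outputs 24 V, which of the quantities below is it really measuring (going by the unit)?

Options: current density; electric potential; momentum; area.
electric potential

electric resistance should have units dimensionally equivalent to kg * m^2 / (A^2 * s^3) (e.g. Ω).
The given unit 'V' reduces to kg * m^2 / (A * s^3). Of the listed options, that is the dimensionality of electric potential.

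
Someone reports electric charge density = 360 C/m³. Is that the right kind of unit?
Yes

electric charge density has SI base units: A * s / m^3
C/m³ reduces to the same SI base units, so it is a valid unit for electric charge density.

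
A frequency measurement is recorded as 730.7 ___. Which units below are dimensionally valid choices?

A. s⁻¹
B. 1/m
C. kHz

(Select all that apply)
A, C

frequency has SI base units: 1 / s

Checking each option against 1 / s:
  A. s⁻¹: ✓ matches
  B. 1/m: ✗ does not match
  C. kHz: ✓ matches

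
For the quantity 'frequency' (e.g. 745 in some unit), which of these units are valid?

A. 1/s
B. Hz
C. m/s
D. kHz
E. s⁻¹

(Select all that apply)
A, B, D, E

frequency has SI base units: 1 / s

Checking each option against 1 / s:
  A. 1/s: ✓ matches
  B. Hz: ✓ matches
  C. m/s: ✗ does not match
  D. kHz: ✓ matches
  E. s⁻¹: ✓ matches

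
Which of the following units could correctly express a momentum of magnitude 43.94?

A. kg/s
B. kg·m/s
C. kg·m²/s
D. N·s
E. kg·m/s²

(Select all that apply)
B, D

momentum has SI base units: kg * m / s

Checking each option against kg * m / s:
  A. kg/s: ✗ does not match
  B. kg·m/s: ✓ matches
  C. kg·m²/s: ✗ does not match
  D. N·s: ✓ matches
  E. kg·m/s²: ✗ does not match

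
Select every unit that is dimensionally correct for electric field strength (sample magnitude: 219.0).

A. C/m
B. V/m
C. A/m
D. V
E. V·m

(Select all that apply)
B

electric field strength has SI base units: kg * m / (A * s^3)

Checking each option against kg * m / (A * s^3):
  A. C/m: ✗ does not match
  B. V/m: ✓ matches
  C. A/m: ✗ does not match
  D. V: ✗ does not match
  E. V·m: ✗ does not match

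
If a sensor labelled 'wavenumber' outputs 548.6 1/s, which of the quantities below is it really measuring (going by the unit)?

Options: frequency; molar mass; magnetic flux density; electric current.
frequency

wavenumber should have units dimensionally equivalent to 1 / m (e.g. 1/m).
The given unit '1/s' reduces to 1 / s. Of the listed options, that is the dimensionality of frequency.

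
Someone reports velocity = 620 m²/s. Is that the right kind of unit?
No

velocity has SI base units: m / s
m²/s does NOT reduce to m / s; a valid unit for velocity would be e.g. m/s.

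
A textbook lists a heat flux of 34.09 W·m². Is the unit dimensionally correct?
No

heat flux has SI base units: kg / s^3
W·m² does NOT reduce to kg / s^3; a valid unit for heat flux would be e.g. W/m².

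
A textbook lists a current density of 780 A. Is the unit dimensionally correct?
No

current density has SI base units: A / m^2
A does NOT reduce to A / m^2; a valid unit for current density would be e.g. A/m².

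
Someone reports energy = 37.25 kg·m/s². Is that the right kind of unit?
No

energy has SI base units: kg * m^2 / s^2
kg·m/s² does NOT reduce to kg * m^2 / s^2; a valid unit for energy would be e.g. J.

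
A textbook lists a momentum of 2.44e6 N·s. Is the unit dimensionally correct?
Yes

momentum has SI base units: kg * m / s
N·s reduces to the same SI base units, so it is a valid unit for momentum.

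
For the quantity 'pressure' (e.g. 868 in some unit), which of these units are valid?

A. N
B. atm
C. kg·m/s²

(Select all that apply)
B

pressure has SI base units: kg / (m * s^2)

Checking each option against kg / (m * s^2):
  A. N: ✗ does not match
  B. atm: ✓ matches
  C. kg·m/s²: ✗ does not match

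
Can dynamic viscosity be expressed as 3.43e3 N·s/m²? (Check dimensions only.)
Yes

dynamic viscosity has SI base units: kg / (m * s)
N·s/m² reduces to the same SI base units, so it is a valid unit for dynamic viscosity.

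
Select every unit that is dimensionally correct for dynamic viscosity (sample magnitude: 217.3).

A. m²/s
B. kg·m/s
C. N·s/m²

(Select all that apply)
C

dynamic viscosity has SI base units: kg / (m * s)

Checking each option against kg / (m * s):
  A. m²/s: ✗ does not match
  B. kg·m/s: ✗ does not match
  C. N·s/m²: ✓ matches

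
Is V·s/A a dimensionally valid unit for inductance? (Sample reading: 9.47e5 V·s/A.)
Yes

inductance has SI base units: kg * m^2 / (A^2 * s^2)
V·s/A reduces to the same SI base units, so it is a valid unit for inductance.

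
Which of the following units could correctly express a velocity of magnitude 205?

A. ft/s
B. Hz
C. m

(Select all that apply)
A

velocity has SI base units: m / s

Checking each option against m / s:
  A. ft/s: ✓ matches
  B. Hz: ✗ does not match
  C. m: ✗ does not match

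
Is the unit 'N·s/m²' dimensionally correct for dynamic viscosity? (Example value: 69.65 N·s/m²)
Yes

dynamic viscosity has SI base units: kg / (m * s)
N·s/m² reduces to the same SI base units, so it is a valid unit for dynamic viscosity.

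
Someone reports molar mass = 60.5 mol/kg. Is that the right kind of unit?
No

molar mass has SI base units: kg / mol
mol/kg does NOT reduce to kg / mol; a valid unit for molar mass would be e.g. kg/mol.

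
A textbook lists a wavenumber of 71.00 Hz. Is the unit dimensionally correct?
No

wavenumber has SI base units: 1 / m
Hz does NOT reduce to 1 / m; a valid unit for wavenumber would be e.g. 1/m.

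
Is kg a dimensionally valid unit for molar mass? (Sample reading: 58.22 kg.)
No

molar mass has SI base units: kg / mol
kg does NOT reduce to kg / mol; a valid unit for molar mass would be e.g. kg/mol.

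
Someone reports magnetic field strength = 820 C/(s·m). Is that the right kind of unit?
Yes

magnetic field strength has SI base units: A / m
C/(s·m) reduces to the same SI base units, so it is a valid unit for magnetic field strength.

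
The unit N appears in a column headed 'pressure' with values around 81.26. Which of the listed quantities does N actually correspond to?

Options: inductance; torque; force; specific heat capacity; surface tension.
force

pressure should have units dimensionally equivalent to kg / (m * s^2) (e.g. Pa).
The given unit 'N' reduces to kg * m / s^2. Of the listed options, that is the dimensionality of force.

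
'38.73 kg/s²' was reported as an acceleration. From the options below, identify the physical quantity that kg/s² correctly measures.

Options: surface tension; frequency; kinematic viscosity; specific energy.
surface tension

acceleration should have units dimensionally equivalent to m / s^2 (e.g. m/s²).
The given unit 'kg/s²' reduces to kg / s^2. Of the listed options, that is the dimensionality of surface tension.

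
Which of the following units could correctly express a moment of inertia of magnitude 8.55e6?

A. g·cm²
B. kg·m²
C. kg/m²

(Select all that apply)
A, B

moment of inertia has SI base units: kg * m^2

Checking each option against kg * m^2:
  A. g·cm²: ✓ matches
  B. kg·m²: ✓ matches
  C. kg/m²: ✗ does not match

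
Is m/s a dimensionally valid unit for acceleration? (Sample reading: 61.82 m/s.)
No

acceleration has SI base units: m / s^2
m/s does NOT reduce to m / s^2; a valid unit for acceleration would be e.g. m/s².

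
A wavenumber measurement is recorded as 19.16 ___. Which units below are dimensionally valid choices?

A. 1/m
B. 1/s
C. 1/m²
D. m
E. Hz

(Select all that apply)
A

wavenumber has SI base units: 1 / m

Checking each option against 1 / m:
  A. 1/m: ✓ matches
  B. 1/s: ✗ does not match
  C. 1/m²: ✗ does not match
  D. m: ✗ does not match
  E. Hz: ✗ does not match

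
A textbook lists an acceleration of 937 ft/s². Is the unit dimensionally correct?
Yes

acceleration has SI base units: m / s^2
ft/s² reduces to the same SI base units, so it is a valid unit for acceleration.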